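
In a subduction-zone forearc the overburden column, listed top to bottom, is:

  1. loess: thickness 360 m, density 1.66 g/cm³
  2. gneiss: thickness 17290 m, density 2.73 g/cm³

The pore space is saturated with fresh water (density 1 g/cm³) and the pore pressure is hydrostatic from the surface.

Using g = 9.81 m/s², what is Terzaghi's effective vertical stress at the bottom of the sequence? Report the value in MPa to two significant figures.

300 MPa

Overburden (lithostatic) stress σ_v:
loess: 1660 kg/m³ × 9.81 m/s² × 360 m = 5.862×10^6 Pa = 5.862 MPa
gneiss: 2730 kg/m³ × 9.81 m/s² × 17290 m = 4.630×10^8 Pa = 463.0 MPa
Total = 5.862 + 463.0 = 468.91 MPa
Pore pressure P_p = 1000 kg/m³ × 9.81 m/s² × 17650 m = 1.731×10^8 Pa = 173.1 MPa
Effective stress σ' = σ_v − P_p = 468.9 − 173.1 = 295.76 MPa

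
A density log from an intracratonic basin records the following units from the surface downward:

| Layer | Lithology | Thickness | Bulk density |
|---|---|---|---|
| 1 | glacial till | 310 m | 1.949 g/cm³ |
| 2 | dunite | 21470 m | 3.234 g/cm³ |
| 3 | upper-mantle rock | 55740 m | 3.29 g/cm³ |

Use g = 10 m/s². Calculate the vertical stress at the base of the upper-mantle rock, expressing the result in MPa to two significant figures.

glacial till: 1949 kg/m³ × 10 m/s² × 310 m = 6.042×10^6 Pa = 6.042 MPa
dunite: 3234 kg/m³ × 10 m/s² × 21470 m = 6.943×10^8 Pa = 694.3 MPa
upper-mantle rock: 3290 kg/m³ × 10 m/s² × 55740 m = 1.834×10^9 Pa = 1834 MPa
Total = 6.042 + 694.3 + 1834 = 2534.2 MPa

2500 MPa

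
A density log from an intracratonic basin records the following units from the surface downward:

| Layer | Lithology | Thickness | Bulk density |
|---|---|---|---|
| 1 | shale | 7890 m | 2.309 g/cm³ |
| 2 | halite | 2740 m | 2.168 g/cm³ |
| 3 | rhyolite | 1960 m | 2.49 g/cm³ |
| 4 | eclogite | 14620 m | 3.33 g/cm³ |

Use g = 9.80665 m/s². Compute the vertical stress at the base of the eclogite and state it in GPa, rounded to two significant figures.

0.76 GPa

shale: 2309 kg/m³ × 9.80665 m/s² × 7890 m = 1.787×10^8 Pa = 0.1787 GPa
halite: 2168 kg/m³ × 9.80665 m/s² × 2740 m = 5.825×10^7 Pa = 0.05825 GPa
rhyolite: 2490 kg/m³ × 9.80665 m/s² × 1960 m = 4.786×10^7 Pa = 0.04786 GPa
eclogite: 3330 kg/m³ × 9.80665 m/s² × 14620 m = 4.774×10^8 Pa = 0.4774 GPa
Total = 0.1787 + 0.05825 + 0.04786 + 0.4774 = 0.76221 GPa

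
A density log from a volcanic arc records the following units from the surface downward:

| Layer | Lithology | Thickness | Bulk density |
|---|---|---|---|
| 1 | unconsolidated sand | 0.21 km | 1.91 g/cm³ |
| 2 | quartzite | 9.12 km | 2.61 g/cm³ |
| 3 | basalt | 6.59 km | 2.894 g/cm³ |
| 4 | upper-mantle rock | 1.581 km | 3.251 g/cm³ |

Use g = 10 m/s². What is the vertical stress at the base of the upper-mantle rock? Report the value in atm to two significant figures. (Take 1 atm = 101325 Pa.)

unconsolidated sand: 1910 kg/m³ × 10 m/s² × 210 m = 4.011×10^6 Pa = 39.59 atm
quartzite: 2610 kg/m³ × 10 m/s² × 9120 m = 2.380×10^8 Pa = 2349 atm
basalt: 2894 kg/m³ × 10 m/s² × 6590 m = 1.907×10^8 Pa = 1882 atm
upper-mantle rock: 3251 kg/m³ × 10 m/s² × 1581 m = 5.140×10^7 Pa = 507.3 atm
Total = 39.59 + 2349 + 1882 + 507.3 = 4778.2 atm

4800 atm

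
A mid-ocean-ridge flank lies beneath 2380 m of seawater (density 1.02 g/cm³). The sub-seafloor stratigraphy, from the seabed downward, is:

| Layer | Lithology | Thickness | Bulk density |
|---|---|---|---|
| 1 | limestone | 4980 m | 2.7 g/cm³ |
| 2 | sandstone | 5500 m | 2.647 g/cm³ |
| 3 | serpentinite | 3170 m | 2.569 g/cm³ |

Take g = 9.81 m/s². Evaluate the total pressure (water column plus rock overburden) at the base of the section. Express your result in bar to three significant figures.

3780 bar

seawater: 1020 kg/m³ × 9.81 m/s² × 2380 m = 2.381×10^7 Pa = 238.1 bar
limestone: 2700 kg/m³ × 9.81 m/s² × 4980 m = 1.319×10^8 Pa = 1319 bar
sandstone: 2647 kg/m³ × 9.81 m/s² × 5500 m = 1.428×10^8 Pa = 1428 bar
serpentinite: 2569 kg/m³ × 9.81 m/s² × 3170 m = 7.989×10^7 Pa = 798.9 bar
Total = 238.1 + 1319 + 1428 + 798.9 = 3784.3 bar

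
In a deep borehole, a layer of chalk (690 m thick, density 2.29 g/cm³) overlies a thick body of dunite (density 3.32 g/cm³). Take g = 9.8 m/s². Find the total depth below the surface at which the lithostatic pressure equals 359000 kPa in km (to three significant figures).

11.2 km

Pressure at base of upper layers: 2290×9.8×690 = 1.548×10^7 Pa = 15485 kPa
Remaining pressure to be supplied by dunite: 3.590×10^8 − 1.548×10^7 = 3.435×10^8 Pa
Additional depth in dunite = 3.435×10^8 Pa / (3320 kg/m³ × 9.8 m/s²) = 10558 m
Total depth = 690 m + 10558 m = 11248 m
= 11.248 km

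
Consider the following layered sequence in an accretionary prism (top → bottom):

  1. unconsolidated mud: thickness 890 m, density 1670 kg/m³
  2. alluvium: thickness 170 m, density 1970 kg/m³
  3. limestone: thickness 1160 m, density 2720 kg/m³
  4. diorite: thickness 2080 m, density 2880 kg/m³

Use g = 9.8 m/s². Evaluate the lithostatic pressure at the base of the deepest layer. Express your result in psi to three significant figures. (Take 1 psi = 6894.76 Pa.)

unconsolidated mud: 1670 kg/m³ × 9.8 m/s² × 890 m = 1.457×10^7 Pa = 2113 psi
alluvium: 1970 kg/m³ × 9.8 m/s² × 170 m = 3.282×10^6 Pa = 476.0 psi
limestone: 2720 kg/m³ × 9.8 m/s² × 1160 m = 3.092×10^7 Pa = 4485 psi
diorite: 2880 kg/m³ × 9.8 m/s² × 2080 m = 5.871×10^7 Pa = 8515 psi
Total = 2113 + 476.0 + 4485 + 8515 = 15588 psi

15600 psi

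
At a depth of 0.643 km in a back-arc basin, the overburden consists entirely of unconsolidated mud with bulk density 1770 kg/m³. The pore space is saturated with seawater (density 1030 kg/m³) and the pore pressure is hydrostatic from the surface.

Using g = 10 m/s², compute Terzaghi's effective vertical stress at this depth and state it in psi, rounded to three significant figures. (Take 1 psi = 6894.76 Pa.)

Overburden (lithostatic) stress σ_v:
unconsolidated mud: 1770 kg/m³ × 10 m/s² × 643 m = 1.138×10^7 Pa = 11.38 MPa
Pore pressure P_p = 1030 kg/m³ × 10 m/s² × 643 m = 6.623×10^6 Pa = 6.623 MPa
Effective stress σ' = σ_v − P_p = 11.38 − 6.623 = 4.7582 MPa = 690.12 psi

690 psi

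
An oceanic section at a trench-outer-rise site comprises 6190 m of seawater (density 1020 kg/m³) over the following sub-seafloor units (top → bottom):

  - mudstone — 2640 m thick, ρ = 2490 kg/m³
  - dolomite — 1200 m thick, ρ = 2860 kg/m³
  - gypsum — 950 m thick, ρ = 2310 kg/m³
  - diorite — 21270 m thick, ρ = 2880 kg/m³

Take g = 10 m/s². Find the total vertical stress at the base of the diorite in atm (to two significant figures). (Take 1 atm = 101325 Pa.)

7900 atm

seawater: 1020 kg/m³ × 10 m/s² × 6190 m = 6.314×10^7 Pa = 623.1 atm
mudstone: 2490 kg/m³ × 10 m/s² × 2640 m = 6.574×10^7 Pa = 648.8 atm
dolomite: 2860 kg/m³ × 10 m/s² × 1200 m = 3.432×10^7 Pa = 338.7 atm
gypsum: 2310 kg/m³ × 10 m/s² × 950 m = 2.195×10^7 Pa = 216.6 atm
diorite: 2880 kg/m³ × 10 m/s² × 21270 m = 6.126×10^8 Pa = 6046 atm
Total = 623.1 + 648.8 + 338.7 + 216.6 + 6046 = 7872.8 atm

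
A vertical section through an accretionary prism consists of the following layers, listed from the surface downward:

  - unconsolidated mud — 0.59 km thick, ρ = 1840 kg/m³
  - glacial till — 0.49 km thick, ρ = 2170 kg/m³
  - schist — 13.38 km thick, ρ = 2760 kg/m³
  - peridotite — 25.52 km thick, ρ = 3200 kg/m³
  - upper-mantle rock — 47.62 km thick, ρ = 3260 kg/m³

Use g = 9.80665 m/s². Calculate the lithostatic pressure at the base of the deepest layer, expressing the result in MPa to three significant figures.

2710 MPa

unconsolidated mud: 1840 kg/m³ × 9.80665 m/s² × 590 m = 1.065×10^7 Pa = 10.65 MPa
glacial till: 2170 kg/m³ × 9.80665 m/s² × 490 m = 1.043×10^7 Pa = 10.43 MPa
schist: 2760 kg/m³ × 9.80665 m/s² × 13380 m = 3.621×10^8 Pa = 362.1 MPa
peridotite: 3200 kg/m³ × 9.80665 m/s² × 25520 m = 8.009×10^8 Pa = 800.9 MPa
upper-mantle rock: 3260 kg/m³ × 9.80665 m/s² × 47620 m = 1.522×10^9 Pa = 1522 MPa
Total = 10.65 + 10.43 + 362.1 + 800.9 + 1522 = 2706.5 MPa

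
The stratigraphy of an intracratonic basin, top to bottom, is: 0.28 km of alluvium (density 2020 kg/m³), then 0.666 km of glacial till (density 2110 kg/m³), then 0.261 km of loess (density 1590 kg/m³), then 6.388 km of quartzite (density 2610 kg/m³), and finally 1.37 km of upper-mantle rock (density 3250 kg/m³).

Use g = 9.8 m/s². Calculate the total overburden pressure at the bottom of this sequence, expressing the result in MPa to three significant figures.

230 MPa

alluvium: 2020 kg/m³ × 9.8 m/s² × 280 m = 5.543×10^6 Pa = 5.543 MPa
glacial till: 2110 kg/m³ × 9.8 m/s² × 666 m = 1.377×10^7 Pa = 13.77 MPa
loess: 1590 kg/m³ × 9.8 m/s² × 261 m = 4.067×10^6 Pa = 4.067 MPa
quartzite: 2610 kg/m³ × 9.8 m/s² × 6388 m = 1.634×10^8 Pa = 163.4 MPa
upper-mantle rock: 3250 kg/m³ × 9.8 m/s² × 1370 m = 4.363×10^7 Pa = 43.63 MPa
Total = 5.543 + 13.77 + 4.067 + 163.4 + 43.63 = 230.41 MPa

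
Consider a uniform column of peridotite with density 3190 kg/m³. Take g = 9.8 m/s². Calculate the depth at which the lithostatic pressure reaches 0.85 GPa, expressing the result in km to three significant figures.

27.2 km

h = P/(ρg) = 0.85 GPa / (3190 kg/m³ × 9.8 m/s²) = 8.500×10^8 Pa / 31262 Pa/m = 27190 m
= 27.190 km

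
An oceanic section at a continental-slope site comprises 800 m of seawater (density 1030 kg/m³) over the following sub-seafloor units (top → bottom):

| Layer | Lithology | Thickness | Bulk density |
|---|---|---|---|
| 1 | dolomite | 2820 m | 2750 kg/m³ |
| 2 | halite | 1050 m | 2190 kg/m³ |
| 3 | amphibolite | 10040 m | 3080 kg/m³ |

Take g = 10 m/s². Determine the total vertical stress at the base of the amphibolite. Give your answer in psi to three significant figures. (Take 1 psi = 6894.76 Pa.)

60600 psi

seawater: 1030 kg/m³ × 10 m/s² × 800 m = 8.240×10^6 Pa = 1195 psi
dolomite: 2750 kg/m³ × 10 m/s² × 2820 m = 7.755×10^7 Pa = 11248 psi
halite: 2190 kg/m³ × 10 m/s² × 1050 m = 2.300×10^7 Pa = 3335 psi
amphibolite: 3080 kg/m³ × 10 m/s² × 10040 m = 3.092×10^8 Pa = 44850 psi
Total = 1195 + 11248 + 3335 + 44850 = 60628 psi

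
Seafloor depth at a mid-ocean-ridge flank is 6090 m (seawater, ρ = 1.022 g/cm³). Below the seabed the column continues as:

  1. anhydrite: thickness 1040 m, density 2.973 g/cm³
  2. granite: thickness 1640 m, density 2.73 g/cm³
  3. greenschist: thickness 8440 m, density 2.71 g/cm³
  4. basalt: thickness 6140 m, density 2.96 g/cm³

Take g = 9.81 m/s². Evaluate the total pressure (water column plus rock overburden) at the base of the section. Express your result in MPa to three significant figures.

538 MPa

seawater: 1022 kg/m³ × 9.81 m/s² × 6090 m = 6.106×10^7 Pa = 61.06 MPa
anhydrite: 2973 kg/m³ × 9.81 m/s² × 1040 m = 3.033×10^7 Pa = 30.33 MPa
granite: 2730 kg/m³ × 9.81 m/s² × 1640 m = 4.392×10^7 Pa = 43.92 MPa
greenschist: 2710 kg/m³ × 9.81 m/s² × 8440 m = 2.244×10^8 Pa = 224.4 MPa
basalt: 2960 kg/m³ × 9.81 m/s² × 6140 m = 1.783×10^8 Pa = 178.3 MPa
Total = 61.06 + 30.33 + 43.92 + 224.4 + 178.3 = 537.98 MPa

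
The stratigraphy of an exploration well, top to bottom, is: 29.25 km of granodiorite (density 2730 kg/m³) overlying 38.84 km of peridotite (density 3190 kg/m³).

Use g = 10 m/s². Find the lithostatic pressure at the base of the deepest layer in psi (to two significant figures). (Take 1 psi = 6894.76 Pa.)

300000 psi

granodiorite: 2730 kg/m³ × 10 m/s² × 29250 m = 7.985×10^8 Pa = 1.158×10^5 psi
peridotite: 3190 kg/m³ × 10 m/s² × 38840 m = 1.239×10^9 Pa = 1.797×10^5 psi
Total = 1.158×10^5 + 1.797×10^5 = 2.9552×10^5 psi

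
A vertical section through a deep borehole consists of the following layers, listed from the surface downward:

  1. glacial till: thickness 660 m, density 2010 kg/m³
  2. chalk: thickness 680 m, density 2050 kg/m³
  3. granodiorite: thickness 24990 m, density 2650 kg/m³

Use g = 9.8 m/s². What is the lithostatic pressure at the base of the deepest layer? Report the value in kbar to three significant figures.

glacial till: 2010 kg/m³ × 9.8 m/s² × 660 m = 1.300×10^7 Pa = 0.1300 kbar
chalk: 2050 kg/m³ × 9.8 m/s² × 680 m = 1.366×10^7 Pa = 0.1366 kbar
granodiorite: 2650 kg/m³ × 9.8 m/s² × 24990 m = 6.490×10^8 Pa = 6.490 kbar
Total = 0.1300 + 0.1366 + 6.490 = 6.7565 kbar

6.76 kbar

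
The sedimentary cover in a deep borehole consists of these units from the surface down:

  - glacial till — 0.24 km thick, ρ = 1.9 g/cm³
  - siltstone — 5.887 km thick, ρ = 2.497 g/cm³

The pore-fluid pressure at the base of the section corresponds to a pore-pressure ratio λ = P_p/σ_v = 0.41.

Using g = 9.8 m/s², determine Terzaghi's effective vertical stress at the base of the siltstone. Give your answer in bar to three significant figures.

Overburden (lithostatic) stress σ_v:
glacial till: 1900 kg/m³ × 9.8 m/s² × 240 m = 4.469×10^6 Pa = 4.469 MPa
siltstone: 2497 kg/m³ × 9.8 m/s² × 5887 m = 1.441×10^8 Pa = 144.1 MPa
Total = 4.469 + 144.1 = 148.53 MPa
Pore pressure P_p = λ·σ_v = 0.41 × 148.5 MPa = 60.90 MPa
Effective stress σ' = σ_v − P_p = 148.5 − 60.90 = 87.631 MPa = 876.31 bar

876 bar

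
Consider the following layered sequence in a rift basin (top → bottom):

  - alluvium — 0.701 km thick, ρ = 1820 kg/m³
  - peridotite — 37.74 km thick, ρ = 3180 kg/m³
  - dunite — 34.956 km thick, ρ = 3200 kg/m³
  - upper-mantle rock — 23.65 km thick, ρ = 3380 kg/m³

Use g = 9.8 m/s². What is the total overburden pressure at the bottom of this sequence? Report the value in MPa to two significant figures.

alluvium: 1820 kg/m³ × 9.8 m/s² × 701 m = 1.250×10^7 Pa = 12.50 MPa
peridotite: 3180 kg/m³ × 9.8 m/s² × 37740 m = 1.176×10^9 Pa = 1176 MPa
dunite: 3200 kg/m³ × 9.8 m/s² × 34956 m = 1.096×10^9 Pa = 1096 MPa
upper-mantle rock: 3380 kg/m³ × 9.8 m/s² × 23650 m = 7.834×10^8 Pa = 783.4 MPa
Total = 12.50 + 1176 + 1096 + 783.4 = 3068.2 MPa

3100 MPa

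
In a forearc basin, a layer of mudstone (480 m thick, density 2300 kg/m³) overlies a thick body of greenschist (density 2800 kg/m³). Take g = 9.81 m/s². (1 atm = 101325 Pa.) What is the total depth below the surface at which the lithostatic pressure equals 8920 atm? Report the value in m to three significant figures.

33000 m

Pressure at base of upper layers: 2300×9.81×480 = 1.083×10^7 Pa = 106.9 atm
Remaining pressure to be supplied by greenschist: 9.038×10^8 − 1.083×10^7 = 8.930×10^8 Pa
Additional depth in greenschist = 8.930×10^8 Pa / (2800 kg/m³ × 9.81 m/s²) = 32510 m
Total depth = 480 m + 32510 m = 32990 m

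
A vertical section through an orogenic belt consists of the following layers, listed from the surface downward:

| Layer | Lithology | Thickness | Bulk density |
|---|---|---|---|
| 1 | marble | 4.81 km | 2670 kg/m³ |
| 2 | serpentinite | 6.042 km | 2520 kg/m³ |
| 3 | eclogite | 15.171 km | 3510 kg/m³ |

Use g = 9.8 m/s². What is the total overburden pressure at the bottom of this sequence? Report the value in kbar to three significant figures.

7.97 kbar

marble: 2670 kg/m³ × 9.8 m/s² × 4810 m = 1.259×10^8 Pa = 1.259 kbar
serpentinite: 2520 kg/m³ × 9.8 m/s² × 6042 m = 1.492×10^8 Pa = 1.492 kbar
eclogite: 3510 kg/m³ × 9.8 m/s² × 15171 m = 5.219×10^8 Pa = 5.219 kbar
Total = 1.259 + 1.492 + 5.219 = 7.9692 kbar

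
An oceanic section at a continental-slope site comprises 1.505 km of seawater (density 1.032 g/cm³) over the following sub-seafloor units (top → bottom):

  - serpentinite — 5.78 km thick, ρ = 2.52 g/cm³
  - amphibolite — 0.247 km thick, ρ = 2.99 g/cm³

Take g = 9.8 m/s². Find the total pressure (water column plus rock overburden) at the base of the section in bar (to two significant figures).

1700 bar

seawater: 1032 kg/m³ × 9.8 m/s² × 1505 m = 1.522×10^7 Pa = 152.2 bar
serpentinite: 2520 kg/m³ × 9.8 m/s² × 5780 m = 1.427×10^8 Pa = 1427 bar
amphibolite: 2990 kg/m³ × 9.8 m/s² × 247 m = 7.238×10^6 Pa = 72.38 bar
Total = 152.2 + 1427 + 72.38 = 1652.0 bar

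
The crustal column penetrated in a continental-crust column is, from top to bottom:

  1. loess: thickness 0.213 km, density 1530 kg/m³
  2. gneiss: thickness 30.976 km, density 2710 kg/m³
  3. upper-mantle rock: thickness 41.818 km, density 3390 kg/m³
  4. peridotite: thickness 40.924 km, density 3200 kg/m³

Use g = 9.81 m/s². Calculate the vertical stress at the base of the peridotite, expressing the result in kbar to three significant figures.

35.0 kbar

loess: 1530 kg/m³ × 9.81 m/s² × 213 m = 3.197×10^6 Pa = 0.03197 kbar
gneiss: 2710 kg/m³ × 9.81 m/s² × 30976 m = 8.235×10^8 Pa = 8.235 kbar
upper-mantle rock: 3390 kg/m³ × 9.81 m/s² × 41818 m = 1.391×10^9 Pa = 13.91 kbar
peridotite: 3200 kg/m³ × 9.81 m/s² × 40924 m = 1.285×10^9 Pa = 12.85 kbar
Total = 0.03197 + 8.235 + 13.91 + 12.85 = 35.021 kbar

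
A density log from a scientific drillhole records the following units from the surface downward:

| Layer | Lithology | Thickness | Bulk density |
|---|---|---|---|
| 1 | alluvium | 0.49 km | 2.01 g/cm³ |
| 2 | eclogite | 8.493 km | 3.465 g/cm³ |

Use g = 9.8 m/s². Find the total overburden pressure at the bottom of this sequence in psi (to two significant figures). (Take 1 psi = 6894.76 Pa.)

alluvium: 2010 kg/m³ × 9.8 m/s² × 490 m = 9.652×10^6 Pa = 1400 psi
eclogite: 3465 kg/m³ × 9.8 m/s² × 8493 m = 2.884×10^8 Pa = 41828 psi
Total = 1400 + 41828 = 43228 psi

43000 psi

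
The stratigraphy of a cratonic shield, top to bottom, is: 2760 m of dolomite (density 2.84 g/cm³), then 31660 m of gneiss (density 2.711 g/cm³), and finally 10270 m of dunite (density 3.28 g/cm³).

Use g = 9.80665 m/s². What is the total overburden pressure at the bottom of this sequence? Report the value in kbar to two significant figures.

dolomite: 2840 kg/m³ × 9.80665 m/s² × 2760 m = 7.687×10^7 Pa = 0.7687 kbar
gneiss: 2711 kg/m³ × 9.80665 m/s² × 31660 m = 8.417×10^8 Pa = 8.417 kbar
dunite: 3280 kg/m³ × 9.80665 m/s² × 10270 m = 3.303×10^8 Pa = 3.303 kbar
Total = 0.7687 + 8.417 + 3.303 = 12.489 kbar

12 kbar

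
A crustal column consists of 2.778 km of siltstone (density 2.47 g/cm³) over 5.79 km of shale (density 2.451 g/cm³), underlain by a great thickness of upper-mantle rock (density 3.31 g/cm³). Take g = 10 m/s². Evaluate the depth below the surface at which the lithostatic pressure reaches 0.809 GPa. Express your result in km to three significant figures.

26.6 km

Pressure at base of upper layers: 2470×10×2778 + 2451×10×5790 = 2.105×10^8 Pa = 0.2105 GPa
Remaining pressure to be supplied by upper-mantle rock: 8.090×10^8 − 2.105×10^8 = 5.985×10^8 Pa
Additional depth in upper-mantle rock = 5.985×10^8 Pa / (3310 kg/m³ × 10 m/s²) = 18081 m
Total depth = 8568 m + 18081 m = 26649 m
= 26.649 km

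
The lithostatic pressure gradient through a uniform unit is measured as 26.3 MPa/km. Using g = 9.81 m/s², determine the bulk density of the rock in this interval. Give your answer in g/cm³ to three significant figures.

2.68 g/cm³

ρ = (dP/dz)/g = 26.3 MPa/km / 9.81 m/s² = 26300 Pa/m / 9.81 m/s² = 2680.9 kg/m³
= 2.681 g/cm³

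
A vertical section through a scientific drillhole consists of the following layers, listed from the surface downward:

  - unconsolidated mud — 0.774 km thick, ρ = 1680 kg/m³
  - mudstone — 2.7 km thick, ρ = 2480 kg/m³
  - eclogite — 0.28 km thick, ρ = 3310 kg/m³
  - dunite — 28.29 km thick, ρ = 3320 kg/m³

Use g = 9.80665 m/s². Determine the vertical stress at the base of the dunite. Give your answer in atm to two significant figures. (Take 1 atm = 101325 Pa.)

unconsolidated mud: 1680 kg/m³ × 9.80665 m/s² × 774 m = 1.275×10^7 Pa = 125.9 atm
mudstone: 2480 kg/m³ × 9.80665 m/s² × 2700 m = 6.567×10^7 Pa = 648.1 atm
eclogite: 3310 kg/m³ × 9.80665 m/s² × 280 m = 9.089×10^6 Pa = 89.70 atm
dunite: 3320 kg/m³ × 9.80665 m/s² × 28290 m = 9.211×10^8 Pa = 9090 atm
Total = 125.9 + 648.1 + 89.70 + 9090 = 9953.9 atm

10000 atm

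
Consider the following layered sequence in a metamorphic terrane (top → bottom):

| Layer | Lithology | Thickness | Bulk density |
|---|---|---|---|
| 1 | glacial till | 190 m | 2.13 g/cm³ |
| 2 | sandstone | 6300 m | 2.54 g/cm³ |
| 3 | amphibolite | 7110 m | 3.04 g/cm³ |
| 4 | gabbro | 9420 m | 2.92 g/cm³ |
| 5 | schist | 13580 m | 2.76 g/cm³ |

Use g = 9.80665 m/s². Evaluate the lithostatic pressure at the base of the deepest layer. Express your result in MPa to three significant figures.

1010 MPa

glacial till: 2130 kg/m³ × 9.80665 m/s² × 190 m = 3.969×10^6 Pa = 3.969 MPa
sandstone: 2540 kg/m³ × 9.80665 m/s² × 6300 m = 1.569×10^8 Pa = 156.9 MPa
amphibolite: 3040 kg/m³ × 9.80665 m/s² × 7110 m = 2.120×10^8 Pa = 212.0 MPa
gabbro: 2920 kg/m³ × 9.80665 m/s² × 9420 m = 2.697×10^8 Pa = 269.7 MPa
schist: 2760 kg/m³ × 9.80665 m/s² × 13580 m = 3.676×10^8 Pa = 367.6 MPa
Total = 3.969 + 156.9 + 212.0 + 269.7 + 367.6 = 1010.2 MPa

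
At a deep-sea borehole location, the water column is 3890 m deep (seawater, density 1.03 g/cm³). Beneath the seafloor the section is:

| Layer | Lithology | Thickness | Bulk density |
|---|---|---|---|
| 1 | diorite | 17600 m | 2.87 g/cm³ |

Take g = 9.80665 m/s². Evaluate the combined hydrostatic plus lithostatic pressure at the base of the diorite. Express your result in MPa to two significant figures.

seawater: 1030 kg/m³ × 9.80665 m/s² × 3890 m = 3.929×10^7 Pa = 39.29 MPa
diorite: 2870 kg/m³ × 9.80665 m/s² × 17600 m = 4.954×10^8 Pa = 495.4 MPa
Total = 39.29 + 495.4 = 534.65 MPa

530 MPa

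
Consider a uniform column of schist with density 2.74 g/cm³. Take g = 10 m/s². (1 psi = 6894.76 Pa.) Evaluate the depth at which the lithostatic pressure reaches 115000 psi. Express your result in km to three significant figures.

28.9 km

h = P/(ρg) = 115000 psi / (2740 kg/m³ × 10 m/s²) = 7.929×10^8 Pa / 27400 Pa/m = 28938 m
= 28.938 km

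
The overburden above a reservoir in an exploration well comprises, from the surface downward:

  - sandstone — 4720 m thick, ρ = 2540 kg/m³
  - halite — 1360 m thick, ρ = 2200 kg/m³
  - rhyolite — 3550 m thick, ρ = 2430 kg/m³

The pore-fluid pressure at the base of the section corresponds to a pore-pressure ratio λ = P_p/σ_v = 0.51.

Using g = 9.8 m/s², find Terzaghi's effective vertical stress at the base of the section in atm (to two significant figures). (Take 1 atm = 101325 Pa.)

1100 atm

Overburden (lithostatic) stress σ_v:
sandstone: 2540 kg/m³ × 9.8 m/s² × 4720 m = 1.175×10^8 Pa = 117.5 MPa
halite: 2200 kg/m³ × 9.8 m/s² × 1360 m = 2.932×10^7 Pa = 29.32 MPa
rhyolite: 2430 kg/m³ × 9.8 m/s² × 3550 m = 8.454×10^7 Pa = 84.54 MPa
Total = 117.5 + 29.32 + 84.54 = 231.35 MPa
Pore pressure P_p = λ·σ_v = 0.51 × 231.4 MPa = 118.0 MPa
Effective stress σ' = σ_v − P_p = 231.4 − 118.0 = 113.36 MPa = 1118.8 atm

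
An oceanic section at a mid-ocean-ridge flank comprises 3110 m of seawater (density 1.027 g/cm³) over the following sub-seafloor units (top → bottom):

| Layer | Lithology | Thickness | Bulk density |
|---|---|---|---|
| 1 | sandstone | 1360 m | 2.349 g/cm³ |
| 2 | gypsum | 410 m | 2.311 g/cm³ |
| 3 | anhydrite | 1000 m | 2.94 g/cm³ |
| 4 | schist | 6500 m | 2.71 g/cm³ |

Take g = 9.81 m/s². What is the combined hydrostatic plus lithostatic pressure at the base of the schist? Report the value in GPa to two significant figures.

seawater: 1027 kg/m³ × 9.81 m/s² × 3110 m = 3.133×10^7 Pa = 0.03133 GPa
sandstone: 2349 kg/m³ × 9.81 m/s² × 1360 m = 3.134×10^7 Pa = 0.03134 GPa
gypsum: 2311 kg/m³ × 9.81 m/s² × 410 m = 9.295×10^6 Pa = 9.295×10^-3 GPa
anhydrite: 2940 kg/m³ × 9.81 m/s² × 1000 m = 2.884×10^7 Pa = 0.02884 GPa
schist: 2710 kg/m³ × 9.81 m/s² × 6500 m = 1.728×10^8 Pa = 0.1728 GPa
Total = 0.03133 + 0.03134 + 9.295×10^-3 + 0.02884 + 0.1728 = 0.27361 GPa

0.27 GPa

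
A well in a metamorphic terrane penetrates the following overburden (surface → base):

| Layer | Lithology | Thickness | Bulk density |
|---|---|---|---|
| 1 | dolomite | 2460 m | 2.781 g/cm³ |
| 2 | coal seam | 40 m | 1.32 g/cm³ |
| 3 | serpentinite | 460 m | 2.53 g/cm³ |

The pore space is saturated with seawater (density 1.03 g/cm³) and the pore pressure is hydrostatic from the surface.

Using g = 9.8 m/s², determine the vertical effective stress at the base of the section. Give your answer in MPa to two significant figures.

Overburden (lithostatic) stress σ_v:
dolomite: 2781 kg/m³ × 9.8 m/s² × 2460 m = 6.704×10^7 Pa = 67.04 MPa
coal seam: 1320 kg/m³ × 9.8 m/s² × 40 m = 5.174×10^5 Pa = 0.5174 MPa
serpentinite: 2530 kg/m³ × 9.8 m/s² × 460 m = 1.141×10^7 Pa = 11.41 MPa
Total = 67.04 + 0.5174 + 11.41 = 78.967 MPa
Pore pressure P_p = 1030 kg/m³ × 9.8 m/s² × 2960 m = 2.988×10^7 Pa = 29.88 MPa
Effective stress σ' = σ_v − P_p = 78.97 − 29.88 = 49.089 MPa

49 MPa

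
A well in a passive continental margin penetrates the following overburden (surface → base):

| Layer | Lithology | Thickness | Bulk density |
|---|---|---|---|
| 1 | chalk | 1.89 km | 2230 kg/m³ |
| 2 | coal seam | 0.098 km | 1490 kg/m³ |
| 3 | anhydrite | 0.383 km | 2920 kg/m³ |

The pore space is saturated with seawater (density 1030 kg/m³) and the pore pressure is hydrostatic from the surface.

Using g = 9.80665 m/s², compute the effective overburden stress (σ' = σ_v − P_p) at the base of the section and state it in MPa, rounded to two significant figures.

30 MPa

Overburden (lithostatic) stress σ_v:
chalk: 2230 kg/m³ × 9.80665 m/s² × 1890 m = 4.133×10^7 Pa = 41.33 MPa
coal seam: 1490 kg/m³ × 9.80665 m/s² × 98 m = 1.432×10^6 Pa = 1.432 MPa
anhydrite: 2920 kg/m³ × 9.80665 m/s² × 383 m = 1.097×10^7 Pa = 10.97 MPa
Total = 41.33 + 1.432 + 10.97 = 53.731 MPa
Pore pressure P_p = 1030 kg/m³ × 9.80665 m/s² × 2371 m = 2.395×10^7 Pa = 23.95 MPa
Effective stress σ' = σ_v − P_p = 53.73 − 23.95 = 29.782 MPa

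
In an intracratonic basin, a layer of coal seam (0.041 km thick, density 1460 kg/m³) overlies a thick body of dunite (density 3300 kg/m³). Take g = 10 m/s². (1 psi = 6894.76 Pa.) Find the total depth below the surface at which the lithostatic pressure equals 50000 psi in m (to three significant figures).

Pressure at base of upper layers: 1460×10×41 = 5.986×10^5 Pa = 86.82 psi
Remaining pressure to be supplied by dunite: 3.447×10^8 − 5.986×10^5 = 3.441×10^8 Pa
Additional depth in dunite = 3.441×10^8 Pa / (3300 kg/m³ × 10 m/s²) = 10428 m
Total depth = 41 m + 10428 m = 10469 m

10500 m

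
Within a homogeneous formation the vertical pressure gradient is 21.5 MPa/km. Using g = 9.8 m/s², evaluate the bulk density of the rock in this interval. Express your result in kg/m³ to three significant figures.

2190 kg/m³

ρ = (dP/dz)/g = 21.5 MPa/km / 9.8 m/s² = 21500 Pa/m / 9.8 m/s² = 2193.9 kg/m³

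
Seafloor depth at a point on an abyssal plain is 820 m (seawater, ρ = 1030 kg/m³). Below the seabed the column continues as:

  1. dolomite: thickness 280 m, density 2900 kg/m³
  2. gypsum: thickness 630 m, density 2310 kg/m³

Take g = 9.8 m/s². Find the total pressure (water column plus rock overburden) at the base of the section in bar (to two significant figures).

300 bar

seawater: 1030 kg/m³ × 9.8 m/s² × 820 m = 8.277×10^6 Pa = 82.77 bar
dolomite: 2900 kg/m³ × 9.8 m/s² × 280 m = 7.958×10^6 Pa = 79.58 bar
gypsum: 2310 kg/m³ × 9.8 m/s² × 630 m = 1.426×10^7 Pa = 142.6 bar
Total = 82.77 + 79.58 + 142.6 = 304.97 bar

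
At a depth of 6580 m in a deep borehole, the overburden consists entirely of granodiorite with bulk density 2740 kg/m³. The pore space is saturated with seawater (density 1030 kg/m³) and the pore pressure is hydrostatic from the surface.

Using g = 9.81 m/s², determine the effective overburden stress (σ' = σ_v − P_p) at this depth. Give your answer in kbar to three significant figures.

Overburden (lithostatic) stress σ_v:
granodiorite: 2740 kg/m³ × 9.81 m/s² × 6580 m = 1.769×10^8 Pa = 176.9 MPa
Pore pressure P_p = 1030 kg/m³ × 9.81 m/s² × 6580 m = 6.649×10^7 Pa = 66.49 MPa
Effective stress σ' = σ_v − P_p = 176.9 − 66.49 = 110.38 MPa = 1.1038 kbar

1.10 kbar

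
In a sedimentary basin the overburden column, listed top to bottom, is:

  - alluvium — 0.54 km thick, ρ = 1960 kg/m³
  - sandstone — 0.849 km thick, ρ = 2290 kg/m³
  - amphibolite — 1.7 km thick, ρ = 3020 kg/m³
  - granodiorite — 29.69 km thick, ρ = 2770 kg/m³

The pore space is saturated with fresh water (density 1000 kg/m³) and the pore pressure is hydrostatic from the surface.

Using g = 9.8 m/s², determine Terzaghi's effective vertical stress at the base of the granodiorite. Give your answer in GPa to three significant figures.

Overburden (lithostatic) stress σ_v:
alluvium: 1960 kg/m³ × 9.8 m/s² × 540 m = 1.037×10^7 Pa = 10.37 MPa
sandstone: 2290 kg/m³ × 9.8 m/s² × 849 m = 1.905×10^7 Pa = 19.05 MPa
amphibolite: 3020 kg/m³ × 9.8 m/s² × 1700 m = 5.031×10^7 Pa = 50.31 MPa
granodiorite: 2770 kg/m³ × 9.8 m/s² × 29690 m = 8.060×10^8 Pa = 806.0 MPa
Total = 10.37 + 19.05 + 50.31 + 806.0 = 885.70 MPa
Pore pressure P_p = 1000 kg/m³ × 9.8 m/s² × 32779 m = 3.212×10^8 Pa = 321.2 MPa
Effective stress σ' = σ_v − P_p = 885.7 − 321.2 = 564.47 MPa = 0.56447 GPa

0.564 GPa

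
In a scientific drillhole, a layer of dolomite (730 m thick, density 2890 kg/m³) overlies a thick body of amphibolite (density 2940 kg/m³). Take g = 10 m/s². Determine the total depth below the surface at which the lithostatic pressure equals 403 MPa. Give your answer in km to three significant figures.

Pressure at base of upper layers: 2890×10×730 = 2.110×10^7 Pa = 21.10 MPa
Remaining pressure to be supplied by amphibolite: 4.030×10^8 − 2.110×10^7 = 3.819×10^8 Pa
Additional depth in amphibolite = 3.819×10^8 Pa / (2940 kg/m³ × 10 m/s²) = 12990 m
Total depth = 730 m + 12990 m = 13720 m
= 13.720 km

13.7 km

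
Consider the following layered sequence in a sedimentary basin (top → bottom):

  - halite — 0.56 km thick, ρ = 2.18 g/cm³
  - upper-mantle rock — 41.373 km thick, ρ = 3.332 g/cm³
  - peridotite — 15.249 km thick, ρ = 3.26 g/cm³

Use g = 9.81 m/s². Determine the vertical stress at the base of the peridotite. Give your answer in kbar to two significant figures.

halite: 2180 kg/m³ × 9.81 m/s² × 560 m = 1.198×10^7 Pa = 0.1198 kbar
upper-mantle rock: 3332 kg/m³ × 9.81 m/s² × 41373 m = 1.352×10^9 Pa = 13.52 kbar
peridotite: 3260 kg/m³ × 9.81 m/s² × 15249 m = 4.877×10^8 Pa = 4.877 kbar
Total = 0.1198 + 13.52 + 4.877 = 18.520 kbar

19 kbar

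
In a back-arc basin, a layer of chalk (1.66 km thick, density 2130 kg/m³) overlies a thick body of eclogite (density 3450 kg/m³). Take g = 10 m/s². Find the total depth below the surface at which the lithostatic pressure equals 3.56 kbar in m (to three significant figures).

Pressure at base of upper layers: 2130×10×1660 = 3.536×10^7 Pa = 0.3536 kbar
Remaining pressure to be supplied by eclogite: 3.560×10^8 − 3.536×10^7 = 3.206×10^8 Pa
Additional depth in eclogite = 3.206×10^8 Pa / (3450 kg/m³ × 10 m/s²) = 9294.0 m
Total depth = 1660 m + 9294.0 m = 10954 m

11000 m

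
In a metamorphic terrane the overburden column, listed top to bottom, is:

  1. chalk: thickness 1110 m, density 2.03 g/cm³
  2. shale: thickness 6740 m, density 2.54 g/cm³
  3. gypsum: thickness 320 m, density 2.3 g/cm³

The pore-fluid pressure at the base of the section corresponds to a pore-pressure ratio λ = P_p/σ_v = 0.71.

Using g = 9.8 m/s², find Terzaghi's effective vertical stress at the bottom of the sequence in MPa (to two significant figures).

57 MPa

Overburden (lithostatic) stress σ_v:
chalk: 2030 kg/m³ × 9.8 m/s² × 1110 m = 2.208×10^7 Pa = 22.08 MPa
shale: 2540 kg/m³ × 9.8 m/s² × 6740 m = 1.678×10^8 Pa = 167.8 MPa
gypsum: 2300 kg/m³ × 9.8 m/s² × 320 m = 7.213×10^6 Pa = 7.213 MPa
Total = 22.08 + 167.8 + 7.213 = 197.07 MPa
Pore pressure P_p = λ·σ_v = 0.71 × 197.1 MPa = 139.9 MPa
Effective stress σ' = σ_v − P_p = 197.1 − 139.9 = 57.149 MPa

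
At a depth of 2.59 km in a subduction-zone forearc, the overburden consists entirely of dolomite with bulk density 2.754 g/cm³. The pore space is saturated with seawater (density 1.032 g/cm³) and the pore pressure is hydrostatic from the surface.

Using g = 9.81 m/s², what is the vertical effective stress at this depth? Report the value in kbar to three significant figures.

0.438 kbar

Overburden (lithostatic) stress σ_v:
dolomite: 2754 kg/m³ × 9.81 m/s² × 2590 m = 6.997×10^7 Pa = 69.97 MPa
Pore pressure P_p = 1032 kg/m³ × 9.81 m/s² × 2590 m = 2.622×10^7 Pa = 26.22 MPa
Effective stress σ' = σ_v − P_p = 69.97 − 26.22 = 43.752 MPa = 0.43752 kbar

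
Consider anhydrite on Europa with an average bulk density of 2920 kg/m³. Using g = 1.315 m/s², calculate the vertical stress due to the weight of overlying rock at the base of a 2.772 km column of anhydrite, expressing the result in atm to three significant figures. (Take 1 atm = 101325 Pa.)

105 atm

anhydrite: 2920 kg/m³ × 1.315 m/s² × 2772 m = 1.064×10^7 Pa = 105.0 atm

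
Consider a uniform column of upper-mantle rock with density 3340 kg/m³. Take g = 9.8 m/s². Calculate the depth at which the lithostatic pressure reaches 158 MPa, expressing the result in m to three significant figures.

h = P/(ρg) = 158 MPa / (3340 kg/m³ × 9.8 m/s²) = 1.580×10^8 Pa / 32732 Pa/m = 4827.1 m

4830 m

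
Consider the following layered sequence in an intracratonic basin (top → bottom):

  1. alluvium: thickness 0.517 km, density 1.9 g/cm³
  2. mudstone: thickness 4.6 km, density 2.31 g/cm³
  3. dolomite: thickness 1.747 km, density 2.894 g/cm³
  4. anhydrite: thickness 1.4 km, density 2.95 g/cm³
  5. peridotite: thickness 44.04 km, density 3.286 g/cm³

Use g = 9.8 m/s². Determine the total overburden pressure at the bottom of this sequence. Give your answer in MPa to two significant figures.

1600 MPa

alluvium: 1900 kg/m³ × 9.8 m/s² × 517 m = 9.627×10^6 Pa = 9.627 MPa
mudstone: 2310 kg/m³ × 9.8 m/s² × 4600 m = 1.041×10^8 Pa = 104.1 MPa
dolomite: 2894 kg/m³ × 9.8 m/s² × 1747 m = 4.955×10^7 Pa = 49.55 MPa
anhydrite: 2950 kg/m³ × 9.8 m/s² × 1400 m = 4.047×10^7 Pa = 40.47 MPa
peridotite: 3286 kg/m³ × 9.8 m/s² × 44040 m = 1.418×10^9 Pa = 1418 MPa
Total = 9.627 + 104.1 + 49.55 + 40.47 + 1418 = 1622.0 MPa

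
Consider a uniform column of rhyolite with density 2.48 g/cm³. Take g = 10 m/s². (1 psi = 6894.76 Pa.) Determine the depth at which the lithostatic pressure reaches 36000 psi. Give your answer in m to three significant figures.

10000 m

h = P/(ρg) = 36000 psi / (2480 kg/m³ × 10 m/s²) = 2.482×10^8 Pa / 24800 Pa/m = 10009 m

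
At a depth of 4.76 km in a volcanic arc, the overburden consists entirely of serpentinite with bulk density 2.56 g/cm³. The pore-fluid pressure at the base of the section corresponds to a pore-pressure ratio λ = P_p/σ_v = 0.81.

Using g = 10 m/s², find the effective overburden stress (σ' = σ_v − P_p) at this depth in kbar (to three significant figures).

Overburden (lithostatic) stress σ_v:
serpentinite: 2560 kg/m³ × 10 m/s² × 4760 m = 1.219×10^8 Pa = 121.9 MPa
Pore pressure P_p = λ·σ_v = 0.81 × 121.9 MPa = 98.70 MPa
Effective stress σ' = σ_v − P_p = 121.9 − 98.70 = 23.153 MPa = 0.23153 kbar

0.232 kbar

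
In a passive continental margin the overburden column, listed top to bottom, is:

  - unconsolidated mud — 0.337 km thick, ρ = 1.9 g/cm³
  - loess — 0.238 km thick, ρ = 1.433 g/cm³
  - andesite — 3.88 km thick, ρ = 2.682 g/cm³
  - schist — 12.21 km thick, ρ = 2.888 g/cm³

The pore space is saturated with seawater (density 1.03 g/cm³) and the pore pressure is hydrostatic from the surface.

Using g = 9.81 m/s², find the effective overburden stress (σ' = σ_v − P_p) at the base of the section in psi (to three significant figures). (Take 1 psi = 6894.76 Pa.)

Overburden (lithostatic) stress σ_v:
unconsolidated mud: 1900 kg/m³ × 9.81 m/s² × 337 m = 6.281×10^6 Pa = 6.281 MPa
loess: 1433 kg/m³ × 9.81 m/s² × 238 m = 3.346×10^6 Pa = 3.346 MPa
andesite: 2682 kg/m³ × 9.81 m/s² × 3880 m = 1.021×10^8 Pa = 102.1 MPa
schist: 2888 kg/m³ × 9.81 m/s² × 12210 m = 3.459×10^8 Pa = 345.9 MPa
Total = 6.281 + 3.346 + 102.1 + 345.9 = 457.64 MPa
Pore pressure P_p = 1030 kg/m³ × 9.81 m/s² × 16665 m = 1.684×10^8 Pa = 168.4 MPa
Effective stress σ' = σ_v − P_p = 457.6 − 168.4 = 289.25 MPa = 41952 psi

42000 psi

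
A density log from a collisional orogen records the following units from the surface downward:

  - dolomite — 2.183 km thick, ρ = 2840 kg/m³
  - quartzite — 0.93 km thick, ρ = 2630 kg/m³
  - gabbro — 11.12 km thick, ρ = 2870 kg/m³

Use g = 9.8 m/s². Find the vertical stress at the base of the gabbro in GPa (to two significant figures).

dolomite: 2840 kg/m³ × 9.8 m/s² × 2183 m = 6.076×10^7 Pa = 0.06076 GPa
quartzite: 2630 kg/m³ × 9.8 m/s² × 930 m = 2.397×10^7 Pa = 0.02397 GPa
gabbro: 2870 kg/m³ × 9.8 m/s² × 11120 m = 3.128×10^8 Pa = 0.3128 GPa
Total = 0.06076 + 0.02397 + 0.3128 = 0.39749 GPa

0.40 GPa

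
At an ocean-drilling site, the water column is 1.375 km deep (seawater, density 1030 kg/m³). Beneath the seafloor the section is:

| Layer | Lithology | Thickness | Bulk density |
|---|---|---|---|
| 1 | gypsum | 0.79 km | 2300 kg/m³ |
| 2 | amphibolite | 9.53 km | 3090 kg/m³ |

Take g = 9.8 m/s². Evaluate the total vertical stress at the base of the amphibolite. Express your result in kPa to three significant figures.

320000 kPa

seawater: 1030 kg/m³ × 9.8 m/s² × 1375 m = 1.388×10^7 Pa = 13879 kPa
gypsum: 2300 kg/m³ × 9.8 m/s² × 790 m = 1.781×10^7 Pa = 17807 kPa
amphibolite: 3090 kg/m³ × 9.8 m/s² × 9530 m = 2.886×10^8 Pa = 2.886×10^5 kPa
Total = 13879 + 17807 + 2.886×10^5 = 3.2027×10^5 kPa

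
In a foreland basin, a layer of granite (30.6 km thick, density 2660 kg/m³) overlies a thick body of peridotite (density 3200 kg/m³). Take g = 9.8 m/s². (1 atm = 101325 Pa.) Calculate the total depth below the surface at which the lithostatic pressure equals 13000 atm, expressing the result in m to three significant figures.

Pressure at base of upper layers: 2660×9.8×30600 = 7.977×10^8 Pa = 7872 atm
Remaining pressure to be supplied by peridotite: 1.317×10^9 − 7.977×10^8 = 5.195×10^8 Pa
Additional depth in peridotite = 5.195×10^8 Pa / (3200 kg/m³ × 9.8 m/s²) = 16567 m
Total depth = 30600 m + 16567 m = 47167 m

47200 m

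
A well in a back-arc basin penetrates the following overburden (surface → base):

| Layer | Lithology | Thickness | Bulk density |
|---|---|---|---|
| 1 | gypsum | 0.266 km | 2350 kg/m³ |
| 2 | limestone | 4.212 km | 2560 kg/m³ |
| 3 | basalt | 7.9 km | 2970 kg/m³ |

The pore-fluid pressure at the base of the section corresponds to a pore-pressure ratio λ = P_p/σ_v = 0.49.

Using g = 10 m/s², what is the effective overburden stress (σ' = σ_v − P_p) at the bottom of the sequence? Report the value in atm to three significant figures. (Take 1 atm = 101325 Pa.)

1760 atm

Overburden (lithostatic) stress σ_v:
gypsum: 2350 kg/m³ × 10 m/s² × 266 m = 6.251×10^6 Pa = 6.251 MPa
limestone: 2560 kg/m³ × 10 m/s² × 4212 m = 1.078×10^8 Pa = 107.8 MPa
basalt: 2970 kg/m³ × 10 m/s² × 7900 m = 2.346×10^8 Pa = 234.6 MPa
Total = 6.251 + 107.8 + 234.6 = 348.71 MPa
Pore pressure P_p = λ·σ_v = 0.49 × 348.7 MPa = 170.9 MPa
Effective stress σ' = σ_v − P_p = 348.7 − 170.9 = 177.84 MPa = 1755.2 atm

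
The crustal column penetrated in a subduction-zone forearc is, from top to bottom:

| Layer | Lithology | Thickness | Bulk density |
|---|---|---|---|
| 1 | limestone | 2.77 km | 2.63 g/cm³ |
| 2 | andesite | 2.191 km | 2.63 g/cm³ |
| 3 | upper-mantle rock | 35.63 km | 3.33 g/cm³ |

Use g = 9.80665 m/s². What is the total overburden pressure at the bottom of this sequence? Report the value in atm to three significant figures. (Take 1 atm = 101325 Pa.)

limestone: 2630 kg/m³ × 9.80665 m/s² × 2770 m = 7.144×10^7 Pa = 705.1 atm
andesite: 2630 kg/m³ × 9.80665 m/s² × 2191 m = 5.651×10^7 Pa = 557.7 atm
upper-mantle rock: 3330 kg/m³ × 9.80665 m/s² × 35630 m = 1.164×10^9 Pa = 11483 atm
Total = 705.1 + 557.7 + 11483 = 12746 atm

12700 atm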